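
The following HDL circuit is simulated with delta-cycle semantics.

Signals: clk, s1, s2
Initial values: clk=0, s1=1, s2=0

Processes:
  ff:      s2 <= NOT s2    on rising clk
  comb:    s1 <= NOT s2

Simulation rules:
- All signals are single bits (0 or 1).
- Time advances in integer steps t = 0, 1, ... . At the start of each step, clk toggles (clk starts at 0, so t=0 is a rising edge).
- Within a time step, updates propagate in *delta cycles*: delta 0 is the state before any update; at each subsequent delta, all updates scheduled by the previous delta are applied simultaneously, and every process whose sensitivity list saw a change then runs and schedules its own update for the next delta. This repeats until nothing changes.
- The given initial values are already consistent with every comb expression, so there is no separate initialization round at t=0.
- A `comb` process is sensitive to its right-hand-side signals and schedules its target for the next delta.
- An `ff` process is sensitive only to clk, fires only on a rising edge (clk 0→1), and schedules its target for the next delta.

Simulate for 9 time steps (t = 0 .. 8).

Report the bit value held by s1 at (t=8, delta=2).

1

t0.Δ0 s1=1 s2=0 clk=0
t0.Δ1 s1=1 s2=0 clk=1
t0.Δ2 s1=1 s2=1 clk=1
t0.Δ3 s1=0 s2=1 clk=1
t1.Δ0 s1=0 s2=1 clk=1
t1.Δ1 s1=0 s2=1 clk=0
t2.Δ0 s1=0 s2=1 clk=0
t2.Δ1 s1=0 s2=1 clk=1
t2.Δ2 s1=0 s2=0 clk=1
t2.Δ3 s1=1 s2=0 clk=1
t3.Δ0 s1=1 s2=0 clk=1
t3.Δ1 s1=1 s2=0 clk=0
t4.Δ0 s1=1 s2=0 clk=0
t4.Δ1 s1=1 s2=0 clk=1
t4.Δ2 s1=1 s2=1 clk=1
t4.Δ3 s1=0 s2=1 clk=1
t5.Δ0 s1=0 s2=1 clk=1
t5.Δ1 s1=0 s2=1 clk=0
t6.Δ0 s1=0 s2=1 clk=0
t6.Δ1 s1=0 s2=1 clk=1
t6.Δ2 s1=0 s2=0 clk=1
t6.Δ3 s1=1 s2=0 clk=1
t7.Δ0 s1=1 s2=0 clk=1
t7.Δ1 s1=1 s2=0 clk=0
t8.Δ0 s1=1 s2=0 clk=0
t8.Δ1 s1=1 s2=0 clk=1
t8.Δ2 s1=1 s2=1 clk=1
t8.Δ3 s1=0 s2=1 clk=1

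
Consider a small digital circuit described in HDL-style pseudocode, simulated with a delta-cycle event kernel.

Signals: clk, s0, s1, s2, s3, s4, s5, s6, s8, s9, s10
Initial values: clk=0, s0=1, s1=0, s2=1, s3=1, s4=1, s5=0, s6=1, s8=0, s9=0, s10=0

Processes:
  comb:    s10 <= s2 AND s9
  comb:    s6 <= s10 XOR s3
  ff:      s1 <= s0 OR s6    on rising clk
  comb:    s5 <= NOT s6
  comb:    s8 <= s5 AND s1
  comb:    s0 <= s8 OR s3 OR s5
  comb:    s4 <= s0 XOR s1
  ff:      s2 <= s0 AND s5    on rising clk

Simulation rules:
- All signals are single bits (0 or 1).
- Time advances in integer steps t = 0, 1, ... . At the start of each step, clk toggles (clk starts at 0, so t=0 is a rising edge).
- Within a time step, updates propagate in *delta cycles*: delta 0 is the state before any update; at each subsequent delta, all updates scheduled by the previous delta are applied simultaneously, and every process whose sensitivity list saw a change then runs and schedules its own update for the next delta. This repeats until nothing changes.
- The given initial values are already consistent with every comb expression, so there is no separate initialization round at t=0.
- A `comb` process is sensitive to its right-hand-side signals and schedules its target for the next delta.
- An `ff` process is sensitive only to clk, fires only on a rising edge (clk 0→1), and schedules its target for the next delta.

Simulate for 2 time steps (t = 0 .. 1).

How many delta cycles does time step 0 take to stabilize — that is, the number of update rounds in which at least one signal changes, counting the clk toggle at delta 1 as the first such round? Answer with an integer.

3

[bits: s1,s8,s9,s2,s5,s4,s10,s6,s3,s0,clk]
t=0: Δ0=00010101110 Δ1=00010101111 Δ2=10000101111 Δ3=10000001111 | 3Δ
t=1: Δ0=10000001111 Δ1=10000001110 | 1Δ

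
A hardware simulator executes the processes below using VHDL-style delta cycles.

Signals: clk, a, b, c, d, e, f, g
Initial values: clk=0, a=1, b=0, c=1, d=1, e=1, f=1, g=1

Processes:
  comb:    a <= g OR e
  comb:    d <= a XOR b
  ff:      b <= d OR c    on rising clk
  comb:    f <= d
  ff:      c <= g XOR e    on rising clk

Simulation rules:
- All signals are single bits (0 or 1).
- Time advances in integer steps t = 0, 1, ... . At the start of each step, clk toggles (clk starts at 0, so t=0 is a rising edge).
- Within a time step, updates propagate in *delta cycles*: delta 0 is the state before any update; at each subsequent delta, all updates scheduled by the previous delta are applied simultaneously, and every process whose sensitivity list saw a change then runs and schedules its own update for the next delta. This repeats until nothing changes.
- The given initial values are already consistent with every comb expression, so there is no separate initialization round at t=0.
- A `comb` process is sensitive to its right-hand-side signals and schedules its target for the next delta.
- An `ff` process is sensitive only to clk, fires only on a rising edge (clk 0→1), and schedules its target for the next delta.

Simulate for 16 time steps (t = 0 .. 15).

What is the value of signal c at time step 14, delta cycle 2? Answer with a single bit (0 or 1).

t=0 Δ0: g=1 c=1 d=1 clk=0 b=0 f=1 a=1 e=1
  Δ1: clk:0→1
  Δ2: c:1→0, b:0→1
  Δ3: d:1→0
  Δ4: f:1→0
  (4Δ to stable)
t=1 Δ0: g=1 c=0 d=0 clk=1 b=1 f=0 a=1 e=1
  Δ1: clk:1→0
  (1Δ to stable)
t=2 Δ0: g=1 c=0 d=0 clk=0 b=1 f=0 a=1 e=1
  Δ1: clk:0→1
  Δ2: b:1→0
  Δ3: d:0→1
  Δ4: f:0→1
  (4Δ to stable)
t=3 Δ0: g=1 c=0 d=1 clk=1 b=0 f=1 a=1 e=1
  Δ1: clk:1→0
  (1Δ to stable)
t=4 Δ0: g=1 c=0 d=1 clk=0 b=0 f=1 a=1 e=1
  Δ1: clk:0→1
  Δ2: b:0→1
  Δ3: d:1→0
  Δ4: f:1→0
  (4Δ to stable)
t=5 Δ0: g=1 c=0 d=0 clk=1 b=1 f=0 a=1 e=1
  Δ1: clk:1→0
  (1Δ to stable)
t=6 Δ0: g=1 c=0 d=0 clk=0 b=1 f=0 a=1 e=1
  Δ1: clk:0→1
  Δ2: b:1→0
  Δ3: d:0→1
  Δ4: f:0→1
  (4Δ to stable)
t=7 Δ0: g=1 c=0 d=1 clk=1 b=0 f=1 a=1 e=1
  Δ1: clk:1→0
  (1Δ to stable)
t=8 Δ0: g=1 c=0 d=1 clk=0 b=0 f=1 a=1 e=1
  Δ1: clk:0→1
  Δ2: b:0→1
  Δ3: d:1→0
  Δ4: f:1→0
  (4Δ to stable)
t=9 Δ0: g=1 c=0 d=0 clk=1 b=1 f=0 a=1 e=1
  Δ1: clk:1→0
  (1Δ to stable)
t=10 Δ0: g=1 c=0 d=0 clk=0 b=1 f=0 a=1 e=1
  Δ1: clk:0→1
  Δ2: b:1→0
  Δ3: d:0→1
  Δ4: f:0→1
  (4Δ to stable)
t=11 Δ0: g=1 c=0 d=1 clk=1 b=0 f=1 a=1 e=1
  Δ1: clk:1→0
  (1Δ to stable)
t=12 Δ0: g=1 c=0 d=1 clk=0 b=0 f=1 a=1 e=1
  Δ1: clk:0→1
  Δ2: b:0→1
  Δ3: d:1→0
  Δ4: f:1→0
  (4Δ to stable)
t=13 Δ0: g=1 c=0 d=0 clk=1 b=1 f=0 a=1 e=1
  Δ1: clk:1→0
  (1Δ to stable)
t=14 Δ0: g=1 c=0 d=0 clk=0 b=1 f=0 a=1 e=1
  Δ1: clk:0→1
  Δ2: b:1→0
  Δ3: d:0→1
  Δ4: f:0→1
  (4Δ to stable)
t=15 Δ0: g=1 c=0 d=1 clk=1 b=0 f=1 a=1 e=1
  Δ1: clk:1→0
  (1Δ to stable)

0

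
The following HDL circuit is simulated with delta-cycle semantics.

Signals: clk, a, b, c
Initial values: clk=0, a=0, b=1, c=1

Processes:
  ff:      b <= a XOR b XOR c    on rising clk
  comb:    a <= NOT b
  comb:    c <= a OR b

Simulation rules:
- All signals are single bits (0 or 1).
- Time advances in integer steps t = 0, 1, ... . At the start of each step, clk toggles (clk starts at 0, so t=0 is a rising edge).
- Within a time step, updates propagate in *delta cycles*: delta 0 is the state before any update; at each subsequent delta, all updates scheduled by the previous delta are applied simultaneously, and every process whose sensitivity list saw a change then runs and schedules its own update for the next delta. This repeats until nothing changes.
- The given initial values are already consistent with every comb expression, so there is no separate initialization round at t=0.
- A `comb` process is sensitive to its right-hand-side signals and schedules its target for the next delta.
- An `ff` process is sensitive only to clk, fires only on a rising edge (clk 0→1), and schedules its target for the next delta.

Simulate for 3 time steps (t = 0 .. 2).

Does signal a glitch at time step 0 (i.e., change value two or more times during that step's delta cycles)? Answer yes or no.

[bits: a,c,b,clk]
t=0: Δ0=0110 Δ1=0111 Δ2=0101 Δ3=1001 Δ4=1101 | 4Δ
t=1: Δ0=1101 Δ1=1100 | 1Δ
t=2: Δ0=1100 Δ1=1101 | 1Δ

no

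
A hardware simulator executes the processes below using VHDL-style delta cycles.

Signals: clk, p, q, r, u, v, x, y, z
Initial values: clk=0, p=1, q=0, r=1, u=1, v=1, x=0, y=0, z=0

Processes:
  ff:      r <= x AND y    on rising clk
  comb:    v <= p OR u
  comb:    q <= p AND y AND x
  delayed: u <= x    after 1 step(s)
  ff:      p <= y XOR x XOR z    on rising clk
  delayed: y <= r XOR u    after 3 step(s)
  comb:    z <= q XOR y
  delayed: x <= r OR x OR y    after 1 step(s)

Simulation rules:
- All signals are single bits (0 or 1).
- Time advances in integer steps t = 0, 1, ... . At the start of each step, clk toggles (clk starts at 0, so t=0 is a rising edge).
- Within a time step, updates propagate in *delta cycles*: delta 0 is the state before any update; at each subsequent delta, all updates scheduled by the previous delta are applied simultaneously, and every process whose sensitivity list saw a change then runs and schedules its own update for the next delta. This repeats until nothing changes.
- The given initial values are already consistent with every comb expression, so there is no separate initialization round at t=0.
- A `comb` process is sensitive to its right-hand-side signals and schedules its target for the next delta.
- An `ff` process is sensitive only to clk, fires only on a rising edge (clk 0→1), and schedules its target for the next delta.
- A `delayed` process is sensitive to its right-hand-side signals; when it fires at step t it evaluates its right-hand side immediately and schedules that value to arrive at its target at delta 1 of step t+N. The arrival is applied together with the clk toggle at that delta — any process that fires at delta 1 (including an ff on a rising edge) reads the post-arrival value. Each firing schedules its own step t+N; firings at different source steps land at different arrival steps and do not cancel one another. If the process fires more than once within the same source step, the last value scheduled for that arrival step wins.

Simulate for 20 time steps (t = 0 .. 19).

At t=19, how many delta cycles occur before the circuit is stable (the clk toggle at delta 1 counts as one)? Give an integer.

t=0 Δ0: z=0 v=1 y=0 u=1 x=0 r=1 q=0 p=1 clk=0
  Δ1: clk:0→1
  Δ2: r:1→0, p:1→0
  (2Δ to stable)
t=1 Δ0: z=0 v=1 y=0 u=1 x=0 r=0 q=0 p=0 clk=1
  Δ1: clk:1→0
  (1Δ to stable)
t=2 Δ0: z=0 v=1 y=0 u=1 x=0 r=0 q=0 p=0 clk=0
  Δ1: clk:0→1
  (1Δ to stable)
t=3 Δ0: z=0 v=1 y=0 u=1 x=0 r=0 q=0 p=0 clk=1
  Δ1: y:0→1, clk:1→0
  Δ2: z:0→1
  (2Δ to stable)
t=4 Δ0: z=1 v=1 y=1 u=1 x=0 r=0 q=0 p=0 clk=0
  Δ1: x:0→1, clk:0→1
  Δ2: r:0→1, p:0→1
  Δ3: q:0→1
  Δ4: z:1→0
  (4Δ to stable)
t=5 Δ0: z=0 v=1 y=1 u=1 x=1 r=1 q=1 p=1 clk=1
  Δ1: clk:1→0
  (1Δ to stable)
t=6 Δ0: z=0 v=1 y=1 u=1 x=1 r=1 q=1 p=1 clk=0
  Δ1: clk:0→1
  Δ2: p:1→0
  Δ3: q:1→0
  Δ4: z:0→1
  (4Δ to stable)
t=7 Δ0: z=1 v=1 y=1 u=1 x=1 r=1 q=0 p=0 clk=1
  Δ1: y:1→0, clk:1→0
  Δ2: z:1→0
  (2Δ to stable)
t=8 Δ0: z=0 v=1 y=0 u=1 x=1 r=1 q=0 p=0 clk=0
  Δ1: clk:0→1
  Δ2: r:1→0, p:0→1
  (2Δ to stable)
t=9 Δ0: z=0 v=1 y=0 u=1 x=1 r=0 q=0 p=1 clk=1
  Δ1: clk:1→0
  (1Δ to stable)
t=10 Δ0: z=0 v=1 y=0 u=1 x=1 r=0 q=0 p=1 clk=0
  Δ1: clk:0→1
  (1Δ to stable)
t=11 Δ0: z=0 v=1 y=0 u=1 x=1 r=0 q=0 p=1 clk=1
  Δ1: y:0→1, clk:1→0
  Δ2: z:0→1, q:0→1
  Δ3: z:1→0
  (3Δ to stable)
t=12 Δ0: z=0 v=1 y=1 u=1 x=1 r=0 q=1 p=1 clk=0
  Δ1: clk:0→1
  Δ2: r:0→1, p:1→0
  Δ3: q:1→0
  Δ4: z:0→1
  (4Δ to stable)
t=13 Δ0: z=1 v=1 y=1 u=1 x=1 r=1 q=0 p=0 clk=1
  Δ1: clk:1→0
  (1Δ to stable)
t=14 Δ0: z=1 v=1 y=1 u=1 x=1 r=1 q=0 p=0 clk=0
  Δ1: clk:0→1
  Δ2: p:0→1
  Δ3: q:0→1
  Δ4: z:1→0
  (4Δ to stable)
t=15 Δ0: z=0 v=1 y=1 u=1 x=1 r=1 q=1 p=1 clk=1
  Δ1: y:1→0, clk:1→0
  Δ2: z:0→1, q:1→0
  Δ3: z:1→0
  (3Δ to stable)
t=16 Δ0: z=0 v=1 y=0 u=1 x=1 r=1 q=0 p=1 clk=0
  Δ1: clk:0→1
  Δ2: r:1→0
  (2Δ to stable)
t=17 Δ0: z=0 v=1 y=0 u=1 x=1 r=0 q=0 p=1 clk=1
  Δ1: clk:1→0
  (1Δ to stable)
t=18 Δ0: z=0 v=1 y=0 u=1 x=1 r=0 q=0 p=1 clk=0
  Δ1: clk:0→1
  (1Δ to stable)
t=19 Δ0: z=0 v=1 y=0 u=1 x=1 r=0 q=0 p=1 clk=1
  Δ1: y:0→1, clk:1→0
  Δ2: z:0→1, q:0→1
  Δ3: z:1→0
  (3Δ to stable)

3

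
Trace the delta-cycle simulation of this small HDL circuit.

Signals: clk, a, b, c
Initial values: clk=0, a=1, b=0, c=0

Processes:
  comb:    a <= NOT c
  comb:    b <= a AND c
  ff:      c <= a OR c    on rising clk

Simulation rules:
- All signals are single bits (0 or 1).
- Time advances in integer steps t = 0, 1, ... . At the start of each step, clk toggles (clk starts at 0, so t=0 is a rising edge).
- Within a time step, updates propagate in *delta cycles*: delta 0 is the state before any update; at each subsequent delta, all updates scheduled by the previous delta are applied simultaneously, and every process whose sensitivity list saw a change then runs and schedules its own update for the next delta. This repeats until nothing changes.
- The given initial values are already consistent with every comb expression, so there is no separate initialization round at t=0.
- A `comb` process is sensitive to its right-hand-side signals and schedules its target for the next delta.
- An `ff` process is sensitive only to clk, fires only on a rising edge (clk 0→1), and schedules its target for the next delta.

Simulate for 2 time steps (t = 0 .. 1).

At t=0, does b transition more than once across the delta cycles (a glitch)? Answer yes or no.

yes

t0.Δ0 clk=0 b=0 a=1 c=0
t0.Δ1 clk=1 b=0 a=1 c=0
t0.Δ2 clk=1 b=0 a=1 c=1
t0.Δ3 clk=1 b=1 a=0 c=1
t0.Δ4 clk=1 b=0 a=0 c=1
t1.Δ0 clk=1 b=0 a=0 c=1
t1.Δ1 clk=0 b=0 a=0 c=1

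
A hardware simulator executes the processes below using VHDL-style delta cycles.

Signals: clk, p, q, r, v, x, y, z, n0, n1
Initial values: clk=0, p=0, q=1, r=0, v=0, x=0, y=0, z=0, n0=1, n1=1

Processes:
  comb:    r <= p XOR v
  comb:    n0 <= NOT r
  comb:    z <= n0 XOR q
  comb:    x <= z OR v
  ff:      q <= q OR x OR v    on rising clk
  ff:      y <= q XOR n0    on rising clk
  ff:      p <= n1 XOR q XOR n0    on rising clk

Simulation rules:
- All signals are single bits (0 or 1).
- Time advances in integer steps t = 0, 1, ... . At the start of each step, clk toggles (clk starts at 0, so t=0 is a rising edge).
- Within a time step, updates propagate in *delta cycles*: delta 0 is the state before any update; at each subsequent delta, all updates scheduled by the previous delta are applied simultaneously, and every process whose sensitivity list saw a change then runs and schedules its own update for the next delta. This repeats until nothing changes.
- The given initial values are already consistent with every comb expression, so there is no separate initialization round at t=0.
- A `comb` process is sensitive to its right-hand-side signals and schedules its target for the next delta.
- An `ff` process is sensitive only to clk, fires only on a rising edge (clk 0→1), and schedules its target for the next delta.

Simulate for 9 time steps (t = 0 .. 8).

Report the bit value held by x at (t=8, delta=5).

0

[bits: x,clk,v,r,y,p,n1,n0,q,z]
t=0: Δ0=0000001110 Δ1=0100001110 Δ2=0100011110 Δ3=0101011110 Δ4=0101011010 Δ5=0101011011 Δ6=1101011011 | 6Δ
t=1: Δ0=1101011011 Δ1=1001011011 | 1Δ
t=2: Δ0=1001011011 Δ1=1101011011 Δ2=1101101011 Δ3=1100101011 Δ4=1100101111 Δ5=1100101110 Δ6=0100101110 | 6Δ
t=3: Δ0=0100101110 Δ1=0000101110 | 1Δ
t=4: Δ0=0000101110 Δ1=0100101110 Δ2=0100011110 Δ3=0101011110 Δ4=0101011010 Δ5=0101011011 Δ6=1101011011 | 6Δ
t=5: Δ0=1101011011 Δ1=1001011011 | 1Δ
t=6: Δ0=1001011011 Δ1=1101011011 Δ2=1101101011 Δ3=1100101011 Δ4=1100101111 Δ5=1100101110 Δ6=0100101110 | 6Δ
t=7: Δ0=0100101110 Δ1=0000101110 | 1Δ
t=8: Δ0=0000101110 Δ1=0100101110 Δ2=0100011110 Δ3=0101011110 Δ4=0101011010 Δ5=0101011011 Δ6=1101011011 | 6Δ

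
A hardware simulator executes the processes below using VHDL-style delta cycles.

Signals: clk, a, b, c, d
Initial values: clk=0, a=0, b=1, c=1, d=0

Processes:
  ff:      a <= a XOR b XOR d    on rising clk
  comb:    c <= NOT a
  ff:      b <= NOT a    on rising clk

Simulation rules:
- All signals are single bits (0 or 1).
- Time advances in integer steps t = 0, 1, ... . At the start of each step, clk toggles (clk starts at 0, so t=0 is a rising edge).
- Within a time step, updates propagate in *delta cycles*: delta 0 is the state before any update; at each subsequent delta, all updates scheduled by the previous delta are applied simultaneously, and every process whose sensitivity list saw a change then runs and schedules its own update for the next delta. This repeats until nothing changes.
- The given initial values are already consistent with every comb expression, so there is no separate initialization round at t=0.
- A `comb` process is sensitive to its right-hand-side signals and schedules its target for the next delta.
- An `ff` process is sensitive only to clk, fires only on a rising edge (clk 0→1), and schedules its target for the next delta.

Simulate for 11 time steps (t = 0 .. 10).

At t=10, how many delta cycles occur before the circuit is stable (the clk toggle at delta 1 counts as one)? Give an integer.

2

[bits: c,b,clk,d,a]
t=0: Δ0=11000 Δ1=11100 Δ2=11101 Δ3=01101 | 3Δ
t=1: Δ0=01101 Δ1=01001 | 1Δ
t=2: Δ0=01001 Δ1=01101 Δ2=00100 Δ3=10100 | 3Δ
t=3: Δ0=10100 Δ1=10000 | 1Δ
t=4: Δ0=10000 Δ1=10100 Δ2=11100 | 2Δ
t=5: Δ0=11100 Δ1=11000 | 1Δ
t=6: Δ0=11000 Δ1=11100 Δ2=11101 Δ3=01101 | 3Δ
t=7: Δ0=01101 Δ1=01001 | 1Δ
t=8: Δ0=01001 Δ1=01101 Δ2=00100 Δ3=10100 | 3Δ
t=9: Δ0=10100 Δ1=10000 | 1Δ
t=10: Δ0=10000 Δ1=10100 Δ2=11100 | 2Δ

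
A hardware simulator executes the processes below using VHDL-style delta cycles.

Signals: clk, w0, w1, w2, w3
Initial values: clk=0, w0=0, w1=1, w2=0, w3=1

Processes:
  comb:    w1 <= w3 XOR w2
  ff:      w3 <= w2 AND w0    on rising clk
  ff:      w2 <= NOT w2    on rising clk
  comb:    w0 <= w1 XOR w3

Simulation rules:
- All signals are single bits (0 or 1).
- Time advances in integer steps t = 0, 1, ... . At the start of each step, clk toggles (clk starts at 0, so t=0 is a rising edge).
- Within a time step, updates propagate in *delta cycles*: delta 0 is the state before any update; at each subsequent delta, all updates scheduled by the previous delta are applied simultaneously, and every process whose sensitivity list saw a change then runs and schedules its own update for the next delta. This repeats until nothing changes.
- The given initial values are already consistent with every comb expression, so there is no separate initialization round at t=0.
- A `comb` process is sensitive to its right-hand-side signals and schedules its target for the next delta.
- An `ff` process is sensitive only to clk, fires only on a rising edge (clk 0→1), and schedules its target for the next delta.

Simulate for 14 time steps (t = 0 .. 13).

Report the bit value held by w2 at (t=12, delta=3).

1

t=0 Δ0: w2=0 w3=1 w0=0 clk=0 w1=1
  Δ1: clk:0→1
  Δ2: w2:0→1, w3:1→0
  Δ3: w0:0→1
  (3Δ to stable)
t=1 Δ0: w2=1 w3=0 w0=1 clk=1 w1=1
  Δ1: clk:1→0
  (1Δ to stable)
t=2 Δ0: w2=1 w3=0 w0=1 clk=0 w1=1
  Δ1: clk:0→1
  Δ2: w2:1→0, w3:0→1
  Δ3: w0:1→0
  (3Δ to stable)
t=3 Δ0: w2=0 w3=1 w0=0 clk=1 w1=1
  Δ1: clk:1→0
  (1Δ to stable)
t=4 Δ0: w2=0 w3=1 w0=0 clk=0 w1=1
  Δ1: clk:0→1
  Δ2: w2:0→1, w3:1→0
  Δ3: w0:0→1
  (3Δ to stable)
t=5 Δ0: w2=1 w3=0 w0=1 clk=1 w1=1
  Δ1: clk:1→0
  (1Δ to stable)
t=6 Δ0: w2=1 w3=0 w0=1 clk=0 w1=1
  Δ1: clk:0→1
  Δ2: w2:1→0, w3:0→1
  Δ3: w0:1→0
  (3Δ to stable)
t=7 Δ0: w2=0 w3=1 w0=0 clk=1 w1=1
  Δ1: clk:1→0
  (1Δ to stable)
t=8 Δ0: w2=0 w3=1 w0=0 clk=0 w1=1
  Δ1: clk:0→1
  Δ2: w2:0→1, w3:1→0
  Δ3: w0:0→1
  (3Δ to stable)
t=9 Δ0: w2=1 w3=0 w0=1 clk=1 w1=1
  Δ1: clk:1→0
  (1Δ to stable)
t=10 Δ0: w2=1 w3=0 w0=1 clk=0 w1=1
  Δ1: clk:0→1
  Δ2: w2:1→0, w3:0→1
  Δ3: w0:1→0
  (3Δ to stable)
t=11 Δ0: w2=0 w3=1 w0=0 clk=1 w1=1
  Δ1: clk:1→0
  (1Δ to stable)
t=12 Δ0: w2=0 w3=1 w0=0 clk=0 w1=1
  Δ1: clk:0→1
  Δ2: w2:0→1, w3:1→0
  Δ3: w0:0→1
  (3Δ to stable)
t=13 Δ0: w2=1 w3=0 w0=1 clk=1 w1=1
  Δ1: clk:1→0
  (1Δ to stable)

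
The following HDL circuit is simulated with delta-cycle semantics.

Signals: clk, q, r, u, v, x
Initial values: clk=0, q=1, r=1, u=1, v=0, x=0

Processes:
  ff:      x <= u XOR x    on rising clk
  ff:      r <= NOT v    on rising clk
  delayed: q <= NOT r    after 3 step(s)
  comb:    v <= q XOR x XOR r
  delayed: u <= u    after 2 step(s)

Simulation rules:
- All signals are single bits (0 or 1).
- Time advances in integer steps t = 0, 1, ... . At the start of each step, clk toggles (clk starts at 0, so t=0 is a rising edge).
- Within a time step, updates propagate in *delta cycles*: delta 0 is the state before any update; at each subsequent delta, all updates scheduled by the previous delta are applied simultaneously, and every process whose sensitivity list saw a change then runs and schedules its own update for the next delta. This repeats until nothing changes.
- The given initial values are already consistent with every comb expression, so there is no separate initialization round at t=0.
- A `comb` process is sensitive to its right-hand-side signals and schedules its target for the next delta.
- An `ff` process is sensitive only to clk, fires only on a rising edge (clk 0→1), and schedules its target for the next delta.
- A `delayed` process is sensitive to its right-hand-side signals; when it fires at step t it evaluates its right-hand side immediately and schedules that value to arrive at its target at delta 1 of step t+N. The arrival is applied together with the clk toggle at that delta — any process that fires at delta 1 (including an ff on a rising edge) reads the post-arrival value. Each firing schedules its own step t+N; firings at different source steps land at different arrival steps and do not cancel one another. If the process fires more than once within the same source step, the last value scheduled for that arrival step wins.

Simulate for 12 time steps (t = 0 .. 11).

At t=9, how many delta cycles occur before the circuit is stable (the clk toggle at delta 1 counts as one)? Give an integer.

2

[bits: x,u,clk,q,v,r]
t=0: Δ0=010101 Δ1=011101 Δ2=111101 Δ3=111111 | 3Δ
t=1: Δ0=111111 Δ1=110111 | 1Δ
t=2: Δ0=110111 Δ1=111111 Δ2=011110 | 2Δ
t=3: Δ0=011110 Δ1=010110 | 1Δ
t=4: Δ0=010110 Δ1=011110 Δ2=111110 Δ3=111100 | 3Δ
t=5: Δ0=111100 Δ1=110100 | 1Δ
t=6: Δ0=110100 Δ1=111100 Δ2=011101 | 2Δ
t=7: Δ0=011101 Δ1=010101 | 1Δ
t=8: Δ0=010101 Δ1=011101 Δ2=111101 Δ3=111111 | 3Δ
t=9: Δ0=111111 Δ1=110011 Δ2=110001 | 2Δ
t=10: Δ0=110001 Δ1=111001 Δ2=011001 Δ3=011011 | 3Δ
t=11: Δ0=011011 Δ1=010011 | 1Δ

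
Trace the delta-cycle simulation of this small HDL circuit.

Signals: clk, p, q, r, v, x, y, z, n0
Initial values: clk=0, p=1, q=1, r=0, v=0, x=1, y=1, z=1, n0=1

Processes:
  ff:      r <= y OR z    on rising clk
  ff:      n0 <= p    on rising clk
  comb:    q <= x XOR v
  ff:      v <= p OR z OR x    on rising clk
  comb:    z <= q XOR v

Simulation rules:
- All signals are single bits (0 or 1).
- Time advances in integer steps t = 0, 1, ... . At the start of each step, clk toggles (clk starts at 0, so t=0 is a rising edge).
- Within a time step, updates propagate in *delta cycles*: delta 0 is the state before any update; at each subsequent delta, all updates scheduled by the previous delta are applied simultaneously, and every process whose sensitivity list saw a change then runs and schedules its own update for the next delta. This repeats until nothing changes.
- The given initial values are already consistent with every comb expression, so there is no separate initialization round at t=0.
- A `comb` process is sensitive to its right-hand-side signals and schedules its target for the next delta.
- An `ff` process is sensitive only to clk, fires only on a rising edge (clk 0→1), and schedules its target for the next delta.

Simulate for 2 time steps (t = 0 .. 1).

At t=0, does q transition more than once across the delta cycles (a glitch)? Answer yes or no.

no

t0.Δ0 z=1 n0=1 p=1 y=1 q=1 x=1 clk=0 r=0 v=0
t0.Δ1 z=1 n0=1 p=1 y=1 q=1 x=1 clk=1 r=0 v=0
t0.Δ2 z=1 n0=1 p=1 y=1 q=1 x=1 clk=1 r=1 v=1
t0.Δ3 z=0 n0=1 p=1 y=1 q=0 x=1 clk=1 r=1 v=1
t0.Δ4 z=1 n0=1 p=1 y=1 q=0 x=1 clk=1 r=1 v=1
t1.Δ0 z=1 n0=1 p=1 y=1 q=0 x=1 clk=1 r=1 v=1
t1.Δ1 z=1 n0=1 p=1 y=1 q=0 x=1 clk=0 r=1 v=1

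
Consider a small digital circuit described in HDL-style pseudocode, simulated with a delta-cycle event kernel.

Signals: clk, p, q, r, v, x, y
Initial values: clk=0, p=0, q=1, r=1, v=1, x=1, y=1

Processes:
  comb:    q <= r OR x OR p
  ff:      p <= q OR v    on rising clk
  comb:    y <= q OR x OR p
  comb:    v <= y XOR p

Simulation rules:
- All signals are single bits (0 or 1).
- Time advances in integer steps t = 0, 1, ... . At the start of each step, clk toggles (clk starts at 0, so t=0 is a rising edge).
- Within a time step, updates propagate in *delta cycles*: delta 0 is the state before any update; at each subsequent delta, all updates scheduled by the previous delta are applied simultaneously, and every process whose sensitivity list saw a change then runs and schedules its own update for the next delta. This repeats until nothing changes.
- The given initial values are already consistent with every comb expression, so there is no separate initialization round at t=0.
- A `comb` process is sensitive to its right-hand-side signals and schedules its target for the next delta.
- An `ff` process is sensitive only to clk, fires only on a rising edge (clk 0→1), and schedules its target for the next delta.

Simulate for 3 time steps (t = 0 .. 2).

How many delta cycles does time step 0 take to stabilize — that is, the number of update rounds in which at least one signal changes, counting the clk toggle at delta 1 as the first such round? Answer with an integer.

3

t=0 Δ0: y=1 q=1 x=1 v=1 clk=0 r=1 p=0
  Δ1: clk:0→1
  Δ2: p:0→1
  Δ3: v:1→0
  (3Δ to stable)
t=1 Δ0: y=1 q=1 x=1 v=0 clk=1 r=1 p=1
  Δ1: clk:1→0
  (1Δ to stable)
t=2 Δ0: y=1 q=1 x=1 v=0 clk=0 r=1 p=1
  Δ1: clk:0→1
  (1Δ to stable)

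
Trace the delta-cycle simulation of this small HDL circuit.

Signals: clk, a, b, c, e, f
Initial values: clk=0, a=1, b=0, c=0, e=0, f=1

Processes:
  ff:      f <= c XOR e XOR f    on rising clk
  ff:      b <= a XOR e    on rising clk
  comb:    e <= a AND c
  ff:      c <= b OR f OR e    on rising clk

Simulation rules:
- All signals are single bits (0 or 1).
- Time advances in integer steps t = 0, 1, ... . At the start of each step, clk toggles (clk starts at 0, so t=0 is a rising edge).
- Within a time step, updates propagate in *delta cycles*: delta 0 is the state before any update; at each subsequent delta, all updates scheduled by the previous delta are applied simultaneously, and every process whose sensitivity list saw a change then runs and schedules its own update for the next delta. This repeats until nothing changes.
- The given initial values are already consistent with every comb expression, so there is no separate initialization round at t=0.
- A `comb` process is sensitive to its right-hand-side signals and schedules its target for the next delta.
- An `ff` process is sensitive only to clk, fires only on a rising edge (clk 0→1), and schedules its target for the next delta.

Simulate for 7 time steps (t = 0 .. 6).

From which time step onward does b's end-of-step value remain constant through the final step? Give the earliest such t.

2

[bits: c,clk,e,b,f,a]
t=0: Δ0=000011 Δ1=010011 Δ2=110111 Δ3=111111 | 3Δ
t=1: Δ0=111111 Δ1=101111 | 1Δ
t=2: Δ0=101111 Δ1=111111 Δ2=111011 | 2Δ
t=3: Δ0=111011 Δ1=101011 | 1Δ
t=4: Δ0=101011 Δ1=111011 | 1Δ
t=5: Δ0=111011 Δ1=101011 | 1Δ
t=6: Δ0=101011 Δ1=111011 | 1Δ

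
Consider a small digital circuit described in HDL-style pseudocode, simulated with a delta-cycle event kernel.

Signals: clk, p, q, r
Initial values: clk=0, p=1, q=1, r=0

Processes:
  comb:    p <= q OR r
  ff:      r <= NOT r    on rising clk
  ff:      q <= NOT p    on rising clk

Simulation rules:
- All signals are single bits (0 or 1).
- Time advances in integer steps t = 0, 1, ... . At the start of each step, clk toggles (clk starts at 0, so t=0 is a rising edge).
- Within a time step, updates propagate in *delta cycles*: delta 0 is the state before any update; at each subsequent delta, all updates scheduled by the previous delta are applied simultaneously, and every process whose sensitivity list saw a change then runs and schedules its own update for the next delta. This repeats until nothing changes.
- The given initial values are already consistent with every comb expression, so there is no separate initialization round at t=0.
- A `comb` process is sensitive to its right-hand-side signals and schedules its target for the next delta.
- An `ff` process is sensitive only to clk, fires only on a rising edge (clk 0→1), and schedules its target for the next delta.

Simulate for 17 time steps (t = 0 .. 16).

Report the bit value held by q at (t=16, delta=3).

t=0 Δ0: q=1 clk=0 r=0 p=1
  Δ1: clk:0→1
  Δ2: q:1→0, r:0→1
  (2Δ to stable)
t=1 Δ0: q=0 clk=1 r=1 p=1
  Δ1: clk:1→0
  (1Δ to stable)
t=2 Δ0: q=0 clk=0 r=1 p=1
  Δ1: clk:0→1
  Δ2: r:1→0
  Δ3: p:1→0
  (3Δ to stable)
t=3 Δ0: q=0 clk=1 r=0 p=0
  Δ1: clk:1→0
  (1Δ to stable)
t=4 Δ0: q=0 clk=0 r=0 p=0
  Δ1: clk:0→1
  Δ2: q:0→1, r:0→1
  Δ3: p:0→1
  (3Δ to stable)
t=5 Δ0: q=1 clk=1 r=1 p=1
  Δ1: clk:1→0
  (1Δ to stable)
t=6 Δ0: q=1 clk=0 r=1 p=1
  Δ1: clk:0→1
  Δ2: q:1→0, r:1→0
  Δ3: p:1→0
  (3Δ to stable)
t=7 Δ0: q=0 clk=1 r=0 p=0
  Δ1: clk:1→0
  (1Δ to stable)
t=8 Δ0: q=0 clk=0 r=0 p=0
  Δ1: clk:0→1
  Δ2: q:0→1, r:0→1
  Δ3: p:0→1
  (3Δ to stable)
t=9 Δ0: q=1 clk=1 r=1 p=1
  Δ1: clk:1→0
  (1Δ to stable)
t=10 Δ0: q=1 clk=0 r=1 p=1
  Δ1: clk:0→1
  Δ2: q:1→0, r:1→0
  Δ3: p:1→0
  (3Δ to stable)
t=11 Δ0: q=0 clk=1 r=0 p=0
  Δ1: clk:1→0
  (1Δ to stable)
t=12 Δ0: q=0 clk=0 r=0 p=0
  Δ1: clk:0→1
  Δ2: q:0→1, r:0→1
  Δ3: p:0→1
  (3Δ to stable)
t=13 Δ0: q=1 clk=1 r=1 p=1
  Δ1: clk:1→0
  (1Δ to stable)
t=14 Δ0: q=1 clk=0 r=1 p=1
  Δ1: clk:0→1
  Δ2: q:1→0, r:1→0
  Δ3: p:1→0
  (3Δ to stable)
t=15 Δ0: q=0 clk=1 r=0 p=0
  Δ1: clk:1→0
  (1Δ to stable)
t=16 Δ0: q=0 clk=0 r=0 p=0
  Δ1: clk:0→1
  Δ2: q:0→1, r:0→1
  Δ3: p:0→1
  (3Δ to stable)

1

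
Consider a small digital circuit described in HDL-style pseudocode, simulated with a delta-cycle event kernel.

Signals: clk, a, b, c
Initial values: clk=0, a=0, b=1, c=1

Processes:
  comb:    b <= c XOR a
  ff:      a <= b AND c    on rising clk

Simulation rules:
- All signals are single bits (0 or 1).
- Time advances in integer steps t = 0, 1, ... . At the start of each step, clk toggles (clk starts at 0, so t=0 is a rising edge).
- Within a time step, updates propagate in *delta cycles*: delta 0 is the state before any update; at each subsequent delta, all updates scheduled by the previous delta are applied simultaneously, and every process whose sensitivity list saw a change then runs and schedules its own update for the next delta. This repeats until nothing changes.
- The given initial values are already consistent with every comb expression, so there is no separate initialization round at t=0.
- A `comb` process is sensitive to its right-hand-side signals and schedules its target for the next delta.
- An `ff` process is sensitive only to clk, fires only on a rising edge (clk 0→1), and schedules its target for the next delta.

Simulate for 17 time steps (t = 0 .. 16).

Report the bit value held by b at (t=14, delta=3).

1

t=0 Δ0: b=1 clk=0 c=1 a=0
  Δ1: clk:0→1
  Δ2: a:0→1
  Δ3: b:1→0
  (3Δ to stable)
t=1 Δ0: b=0 clk=1 c=1 a=1
  Δ1: clk:1→0
  (1Δ to stable)
t=2 Δ0: b=0 clk=0 c=1 a=1
  Δ1: clk:0→1
  Δ2: a:1→0
  Δ3: b:0→1
  (3Δ to stable)
t=3 Δ0: b=1 clk=1 c=1 a=0
  Δ1: clk:1→0
  (1Δ to stable)
t=4 Δ0: b=1 clk=0 c=1 a=0
  Δ1: clk:0→1
  Δ2: a:0→1
  Δ3: b:1→0
  (3Δ to stable)
t=5 Δ0: b=0 clk=1 c=1 a=1
  Δ1: clk:1→0
  (1Δ to stable)
t=6 Δ0: b=0 clk=0 c=1 a=1
  Δ1: clk:0→1
  Δ2: a:1→0
  Δ3: b:0→1
  (3Δ to stable)
t=7 Δ0: b=1 clk=1 c=1 a=0
  Δ1: clk:1→0
  (1Δ to stable)
t=8 Δ0: b=1 clk=0 c=1 a=0
  Δ1: clk:0→1
  Δ2: a:0→1
  Δ3: b:1→0
  (3Δ to stable)
t=9 Δ0: b=0 clk=1 c=1 a=1
  Δ1: clk:1→0
  (1Δ to stable)
t=10 Δ0: b=0 clk=0 c=1 a=1
  Δ1: clk:0→1
  Δ2: a:1→0
  Δ3: b:0→1
  (3Δ to stable)
t=11 Δ0: b=1 clk=1 c=1 a=0
  Δ1: clk:1→0
  (1Δ to stable)
t=12 Δ0: b=1 clk=0 c=1 a=0
  Δ1: clk:0→1
  Δ2: a:0→1
  Δ3: b:1→0
  (3Δ to stable)
t=13 Δ0: b=0 clk=1 c=1 a=1
  Δ1: clk:1→0
  (1Δ to stable)
t=14 Δ0: b=0 clk=0 c=1 a=1
  Δ1: clk:0→1
  Δ2: a:1→0
  Δ3: b:0→1
  (3Δ to stable)
t=15 Δ0: b=1 clk=1 c=1 a=0
  Δ1: clk:1→0
  (1Δ to stable)
t=16 Δ0: b=1 clk=0 c=1 a=0
  Δ1: clk:0→1
  Δ2: a:0→1
  Δ3: b:1→0
  (3Δ to stable)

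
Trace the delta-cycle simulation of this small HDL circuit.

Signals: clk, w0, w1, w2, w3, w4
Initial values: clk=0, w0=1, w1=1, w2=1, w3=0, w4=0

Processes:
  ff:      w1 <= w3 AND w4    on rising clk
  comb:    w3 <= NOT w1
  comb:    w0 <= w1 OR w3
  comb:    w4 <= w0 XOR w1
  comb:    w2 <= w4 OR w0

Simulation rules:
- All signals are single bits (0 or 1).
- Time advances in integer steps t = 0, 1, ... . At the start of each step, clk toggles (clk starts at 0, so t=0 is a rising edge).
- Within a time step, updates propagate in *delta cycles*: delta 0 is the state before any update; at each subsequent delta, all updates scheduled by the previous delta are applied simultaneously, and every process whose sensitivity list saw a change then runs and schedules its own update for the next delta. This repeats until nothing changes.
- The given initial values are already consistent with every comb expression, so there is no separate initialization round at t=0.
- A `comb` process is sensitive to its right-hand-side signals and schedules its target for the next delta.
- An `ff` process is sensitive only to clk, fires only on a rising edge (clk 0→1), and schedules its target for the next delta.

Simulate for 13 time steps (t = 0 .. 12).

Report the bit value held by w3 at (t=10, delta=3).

0

[bits: w3,w2,w1,w0,w4,clk]
t=0: Δ0=011100 Δ1=011101 Δ2=010101 Δ3=110011 Δ4=110101 Δ5=110111 | 5Δ
t=1: Δ0=110111 Δ1=110110 | 1Δ
t=2: Δ0=110110 Δ1=110111 Δ2=111111 Δ3=011101 | 3Δ
t=3: Δ0=011101 Δ1=011100 | 1Δ
t=4: Δ0=011100 Δ1=011101 Δ2=010101 Δ3=110011 Δ4=110101 Δ5=110111 | 5Δ
t=5: Δ0=110111 Δ1=110110 | 1Δ
t=6: Δ0=110110 Δ1=110111 Δ2=111111 Δ3=011101 | 3Δ
t=7: Δ0=011101 Δ1=011100 | 1Δ
t=8: Δ0=011100 Δ1=011101 Δ2=010101 Δ3=110011 Δ4=110101 Δ5=110111 | 5Δ
t=9: Δ0=110111 Δ1=110110 | 1Δ
t=10: Δ0=110110 Δ1=110111 Δ2=111111 Δ3=011101 | 3Δ
t=11: Δ0=011101 Δ1=011100 | 1Δ
t=12: Δ0=011100 Δ1=011101 Δ2=010101 Δ3=110011 Δ4=110101 Δ5=110111 | 5Δ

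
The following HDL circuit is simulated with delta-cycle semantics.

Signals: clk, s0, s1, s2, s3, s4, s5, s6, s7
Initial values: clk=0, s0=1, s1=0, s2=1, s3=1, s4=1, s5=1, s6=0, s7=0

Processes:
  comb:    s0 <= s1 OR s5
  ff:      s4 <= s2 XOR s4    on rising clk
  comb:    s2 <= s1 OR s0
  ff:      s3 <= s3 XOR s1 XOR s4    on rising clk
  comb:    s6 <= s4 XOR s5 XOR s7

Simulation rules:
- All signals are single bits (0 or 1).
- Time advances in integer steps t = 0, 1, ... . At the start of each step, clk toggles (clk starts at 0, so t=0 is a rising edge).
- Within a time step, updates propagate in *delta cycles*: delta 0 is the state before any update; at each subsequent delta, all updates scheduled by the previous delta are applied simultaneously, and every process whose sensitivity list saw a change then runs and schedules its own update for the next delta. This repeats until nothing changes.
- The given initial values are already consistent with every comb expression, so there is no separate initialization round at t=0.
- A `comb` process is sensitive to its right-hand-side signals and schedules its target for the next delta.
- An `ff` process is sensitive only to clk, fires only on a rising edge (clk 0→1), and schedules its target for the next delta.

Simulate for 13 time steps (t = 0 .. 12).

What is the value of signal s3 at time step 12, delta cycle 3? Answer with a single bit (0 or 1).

1

t=0 Δ0: s3=1 s1=0 clk=0 s4=1 s2=1 s5=1 s7=0 s6=0 s0=1
  Δ1: clk:0→1
  Δ2: s3:1→0, s4:1→0
  Δ3: s6:0→1
  (3Δ to stable)
t=1 Δ0: s3=0 s1=0 clk=1 s4=0 s2=1 s5=1 s7=0 s6=1 s0=1
  Δ1: clk:1→0
  (1Δ to stable)
t=2 Δ0: s3=0 s1=0 clk=0 s4=0 s2=1 s5=1 s7=0 s6=1 s0=1
  Δ1: clk:0→1
  Δ2: s4:0→1
  Δ3: s6:1→0
  (3Δ to stable)
t=3 Δ0: s3=0 s1=0 clk=1 s4=1 s2=1 s5=1 s7=0 s6=0 s0=1
  Δ1: clk:1→0
  (1Δ to stable)
t=4 Δ0: s3=0 s1=0 clk=0 s4=1 s2=1 s5=1 s7=0 s6=0 s0=1
  Δ1: clk:0→1
  Δ2: s3:0→1, s4:1→0
  Δ3: s6:0→1
  (3Δ to stable)
t=5 Δ0: s3=1 s1=0 clk=1 s4=0 s2=1 s5=1 s7=0 s6=1 s0=1
  Δ1: clk:1→0
  (1Δ to stable)
t=6 Δ0: s3=1 s1=0 clk=0 s4=0 s2=1 s5=1 s7=0 s6=1 s0=1
  Δ1: clk:0→1
  Δ2: s4:0→1
  Δ3: s6:1→0
  (3Δ to stable)
t=7 Δ0: s3=1 s1=0 clk=1 s4=1 s2=1 s5=1 s7=0 s6=0 s0=1
  Δ1: clk:1→0
  (1Δ to stable)
t=8 Δ0: s3=1 s1=0 clk=0 s4=1 s2=1 s5=1 s7=0 s6=0 s0=1
  Δ1: clk:0→1
  Δ2: s3:1→0, s4:1→0
  Δ3: s6:0→1
  (3Δ to stable)
t=9 Δ0: s3=0 s1=0 clk=1 s4=0 s2=1 s5=1 s7=0 s6=1 s0=1
  Δ1: clk:1→0
  (1Δ to stable)
t=10 Δ0: s3=0 s1=0 clk=0 s4=0 s2=1 s5=1 s7=0 s6=1 s0=1
  Δ1: clk:0→1
  Δ2: s4:0→1
  Δ3: s6:1→0
  (3Δ to stable)
t=11 Δ0: s3=0 s1=0 clk=1 s4=1 s2=1 s5=1 s7=0 s6=0 s0=1
  Δ1: clk:1→0
  (1Δ to stable)
t=12 Δ0: s3=0 s1=0 clk=0 s4=1 s2=1 s5=1 s7=0 s6=0 s0=1
  Δ1: clk:0→1
  Δ2: s3:0→1, s4:1→0
  Δ3: s6:0→1
  (3Δ to stable)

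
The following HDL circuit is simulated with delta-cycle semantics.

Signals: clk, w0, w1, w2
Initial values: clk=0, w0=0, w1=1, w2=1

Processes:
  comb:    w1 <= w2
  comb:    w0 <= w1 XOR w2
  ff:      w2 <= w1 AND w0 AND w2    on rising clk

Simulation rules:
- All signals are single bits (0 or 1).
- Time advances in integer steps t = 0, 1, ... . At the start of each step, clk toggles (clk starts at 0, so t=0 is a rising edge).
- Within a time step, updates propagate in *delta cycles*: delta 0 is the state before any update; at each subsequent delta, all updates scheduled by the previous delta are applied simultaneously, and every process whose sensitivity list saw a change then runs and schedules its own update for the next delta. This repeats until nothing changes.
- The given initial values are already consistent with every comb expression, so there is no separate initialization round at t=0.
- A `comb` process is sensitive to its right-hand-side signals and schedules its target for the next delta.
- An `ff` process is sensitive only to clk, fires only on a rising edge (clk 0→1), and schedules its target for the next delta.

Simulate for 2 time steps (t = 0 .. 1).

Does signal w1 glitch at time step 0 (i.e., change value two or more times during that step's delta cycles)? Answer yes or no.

[bits: w1,w0,w2,clk]
t=0: Δ0=1010 Δ1=1011 Δ2=1001 Δ3=0101 Δ4=0001 | 4Δ
t=1: Δ0=0001 Δ1=0000 | 1Δ

no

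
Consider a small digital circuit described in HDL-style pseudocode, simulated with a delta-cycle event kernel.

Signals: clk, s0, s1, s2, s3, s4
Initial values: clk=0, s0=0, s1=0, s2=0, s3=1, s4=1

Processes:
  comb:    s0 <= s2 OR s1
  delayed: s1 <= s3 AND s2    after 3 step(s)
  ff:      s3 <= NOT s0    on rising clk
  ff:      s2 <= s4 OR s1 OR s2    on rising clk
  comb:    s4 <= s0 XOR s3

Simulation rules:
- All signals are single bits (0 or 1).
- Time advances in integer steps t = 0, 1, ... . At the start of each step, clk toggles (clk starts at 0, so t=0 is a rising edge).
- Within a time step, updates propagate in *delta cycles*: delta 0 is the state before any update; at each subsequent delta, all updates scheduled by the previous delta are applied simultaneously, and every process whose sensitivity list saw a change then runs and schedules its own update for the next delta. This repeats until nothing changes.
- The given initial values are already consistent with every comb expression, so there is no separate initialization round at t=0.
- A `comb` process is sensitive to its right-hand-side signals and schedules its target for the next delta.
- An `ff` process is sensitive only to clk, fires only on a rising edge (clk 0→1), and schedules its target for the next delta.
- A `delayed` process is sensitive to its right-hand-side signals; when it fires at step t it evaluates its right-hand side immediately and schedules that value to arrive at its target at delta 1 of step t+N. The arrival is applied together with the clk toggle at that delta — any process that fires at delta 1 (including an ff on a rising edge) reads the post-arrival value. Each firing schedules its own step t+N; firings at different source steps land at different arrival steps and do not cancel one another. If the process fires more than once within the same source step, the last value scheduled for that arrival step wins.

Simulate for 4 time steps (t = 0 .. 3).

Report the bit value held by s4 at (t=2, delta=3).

t0.Δ0 s1=0 s3=1 s2=0 s0=0 clk=0 s4=1
t0.Δ1 s1=0 s3=1 s2=0 s0=0 clk=1 s4=1
t0.Δ2 s1=0 s3=1 s2=1 s0=0 clk=1 s4=1
t0.Δ3 s1=0 s3=1 s2=1 s0=1 clk=1 s4=1
t0.Δ4 s1=0 s3=1 s2=1 s0=1 clk=1 s4=0
t1.Δ0 s1=0 s3=1 s2=1 s0=1 clk=1 s4=0
t1.Δ1 s1=0 s3=1 s2=1 s0=1 clk=0 s4=0
t2.Δ0 s1=0 s3=1 s2=1 s0=1 clk=0 s4=0
t2.Δ1 s1=0 s3=1 s2=1 s0=1 clk=1 s4=0
t2.Δ2 s1=0 s3=0 s2=1 s0=1 clk=1 s4=0
t2.Δ3 s1=0 s3=0 s2=1 s0=1 clk=1 s4=1
t3.Δ0 s1=0 s3=0 s2=1 s0=1 clk=1 s4=1
t3.Δ1 s1=1 s3=0 s2=1 s0=1 clk=0 s4=1

1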